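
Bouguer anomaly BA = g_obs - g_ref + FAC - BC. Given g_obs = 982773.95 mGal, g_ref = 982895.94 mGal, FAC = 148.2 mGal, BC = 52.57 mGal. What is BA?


BA = g_obs - g_ref + FAC - BC
= 982773.95 - 982895.94 + 148.2 - 52.57
= -26.36 mGal

-26.36


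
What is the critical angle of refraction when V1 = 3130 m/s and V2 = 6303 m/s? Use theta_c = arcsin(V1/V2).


V1/V2 = 3130/6303 = 0.496589
theta_c = arcsin(0.496589) = 29.7746 degrees

29.7746


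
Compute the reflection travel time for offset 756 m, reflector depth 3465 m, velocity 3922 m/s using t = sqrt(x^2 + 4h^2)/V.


x^2 + 4h^2 = 756^2 + 4*3465^2 = 571536 + 48024900 = 48596436
sqrt(48596436) = 6971.1144
t = 6971.1144 / 3922 = 1.7774 s

1.7774


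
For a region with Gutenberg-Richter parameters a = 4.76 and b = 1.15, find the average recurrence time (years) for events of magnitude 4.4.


log10(N) = 4.76 - 1.15*4.4 = -0.3
N = 10^-0.3 = 0.501187
T = 1/N = 1/0.501187 = 1.9953 years

1.9953


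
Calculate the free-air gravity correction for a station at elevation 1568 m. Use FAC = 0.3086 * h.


FAC = 0.3086 * h
= 0.3086 * 1568
= 483.8848 mGal

483.8848


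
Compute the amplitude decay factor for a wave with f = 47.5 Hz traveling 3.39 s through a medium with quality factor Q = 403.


pi*f*t/Q = pi*47.5*3.39/403 = 1.255273
A/A0 = exp(-1.255273) = 0.284998

0.284998


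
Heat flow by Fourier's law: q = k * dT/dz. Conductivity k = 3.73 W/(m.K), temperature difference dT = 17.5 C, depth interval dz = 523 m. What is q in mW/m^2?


q = k * dT / dz * 1000
= 3.73 * 17.5 / 523 * 1000
= 0.124809 * 1000
= 124.8088 mW/m^2

124.8088


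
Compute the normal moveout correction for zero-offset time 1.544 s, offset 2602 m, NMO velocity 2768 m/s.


x/Vnmo = 2602/2768 = 0.940029
(x/Vnmo)^2 = 0.883654
t0^2 = 2.383936
sqrt(2.383936 + 0.883654) = 1.807648
dt = 1.807648 - 1.544 = 0.263648

0.263648


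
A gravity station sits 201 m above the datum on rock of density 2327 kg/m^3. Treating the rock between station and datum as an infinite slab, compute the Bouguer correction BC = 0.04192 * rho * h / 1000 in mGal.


BC = 0.04192 * rho * h / 1000
= 0.04192 * 2327 * 201 / 1000
= 19.6071 mGal

19.6071


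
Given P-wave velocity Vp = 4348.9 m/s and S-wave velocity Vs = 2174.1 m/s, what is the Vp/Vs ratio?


Vp/Vs = 4348.9 / 2174.1
= 2.0003

2.0003


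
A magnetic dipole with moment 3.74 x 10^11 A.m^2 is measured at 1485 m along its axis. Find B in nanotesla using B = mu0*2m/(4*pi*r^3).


m = 3.74 x 10^11 = 374000000000 A.m^2
2m = 748000000000 A.m^2
r^3 = 1485^3 = 3274759125
B = (4pi*10^-7) * 748000000000 / (4*pi * 3274759125) * 1e9
= 939964.521954 / 41151836837.5 * 1e9
= 22841.3746 nT

22841.3746


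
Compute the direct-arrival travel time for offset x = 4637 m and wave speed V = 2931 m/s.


t = x / V
= 4637 / 2931
= 1.5821 s

1.5821


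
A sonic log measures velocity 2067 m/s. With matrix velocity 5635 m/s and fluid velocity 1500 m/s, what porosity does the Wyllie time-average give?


1/V - 1/Vm = 1/2067 - 1/5635 = 0.00030633
1/Vf - 1/Vm = 1/1500 - 1/5635 = 0.0004892
phi = 0.00030633 / 0.0004892 = 0.6262

0.6262


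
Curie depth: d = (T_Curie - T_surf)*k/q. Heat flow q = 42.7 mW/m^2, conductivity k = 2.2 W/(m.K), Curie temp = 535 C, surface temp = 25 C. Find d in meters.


T_Curie - T_surf = 535 - 25 = 510 C
Convert q to W/m^2: 42.7 mW/m^2 = 0.0427 W/m^2
d = 510 * 2.2 / 0.0427 = 26276.35 m

26276.35


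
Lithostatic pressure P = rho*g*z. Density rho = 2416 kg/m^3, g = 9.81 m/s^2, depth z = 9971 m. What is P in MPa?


P = rho * g * z / 1e6
= 2416 * 9.81 * 9971 / 1e6
= 236322272.16 / 1e6
= 236.3223 MPa

236.3223


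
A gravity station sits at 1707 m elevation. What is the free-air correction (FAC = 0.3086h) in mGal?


FAC = 0.3086 * h
= 0.3086 * 1707
= 526.7802 mGal

526.7802


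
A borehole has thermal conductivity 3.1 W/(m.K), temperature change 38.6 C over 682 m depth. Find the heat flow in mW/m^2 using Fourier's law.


q = k * dT / dz * 1000
= 3.1 * 38.6 / 682 * 1000
= 0.175455 * 1000
= 175.4545 mW/m^2

175.4545


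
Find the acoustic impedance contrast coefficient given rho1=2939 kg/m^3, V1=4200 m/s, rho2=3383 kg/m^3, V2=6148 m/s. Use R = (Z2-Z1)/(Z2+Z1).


Z1 = 2939 * 4200 = 12343800
Z2 = 3383 * 6148 = 20798684
R = (20798684 - 12343800) / (20798684 + 12343800) = 8454884 / 33142484 = 0.2551

0.2551


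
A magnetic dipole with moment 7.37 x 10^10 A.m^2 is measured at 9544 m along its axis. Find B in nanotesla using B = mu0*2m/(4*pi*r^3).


m = 7.37 x 10^10 = 73700000000 A.m^2
2m = 147400000000 A.m^2
r^3 = 9544^3 = 869343261184
B = (4pi*10^-7) * 147400000000 / (4*pi * 869343261184) * 1e9
= 185228.302856 / 10924489611133.79 * 1e9
= 16.9553 nT

16.9553


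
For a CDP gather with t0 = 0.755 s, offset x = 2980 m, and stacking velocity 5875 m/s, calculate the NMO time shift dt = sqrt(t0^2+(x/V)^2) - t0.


x/Vnmo = 2980/5875 = 0.507234
(x/Vnmo)^2 = 0.257286
t0^2 = 0.570025
sqrt(0.570025 + 0.257286) = 0.909567
dt = 0.909567 - 0.755 = 0.154567

0.154567


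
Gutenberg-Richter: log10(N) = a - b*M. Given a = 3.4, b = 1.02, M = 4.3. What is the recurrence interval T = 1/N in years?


log10(N) = 3.4 - 1.02*4.3 = -0.986
N = 10^-0.986 = 0.103276
T = 1/N = 1/0.103276 = 9.6828 years

9.6828


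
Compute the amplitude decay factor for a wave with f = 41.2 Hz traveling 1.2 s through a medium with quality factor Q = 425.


pi*f*t/Q = pi*41.2*1.2/425 = 0.36546
A/A0 = exp(-0.36546) = 0.693878

0.693878


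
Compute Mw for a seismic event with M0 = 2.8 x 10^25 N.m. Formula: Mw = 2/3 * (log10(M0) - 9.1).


log10(M0) = log10(2.8 x 10^25) = 25.4472
Mw = 2/3 * (25.4472 - 9.1)
= 2/3 * 16.3472
= 10.9

10.9


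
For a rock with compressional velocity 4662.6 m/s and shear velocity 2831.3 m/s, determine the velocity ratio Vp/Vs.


Vp/Vs = 4662.6 / 2831.3
= 1.6468

1.6468


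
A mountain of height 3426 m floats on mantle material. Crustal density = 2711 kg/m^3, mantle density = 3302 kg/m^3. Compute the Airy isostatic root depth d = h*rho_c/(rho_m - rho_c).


rho_m - rho_c = 3302 - 2711 = 591
d = 3426 * 2711 / 591
= 9287886 / 591
= 15715.54 m

15715.54


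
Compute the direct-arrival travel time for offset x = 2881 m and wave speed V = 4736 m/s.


t = x / V
= 2881 / 4736
= 0.6083 s

0.6083


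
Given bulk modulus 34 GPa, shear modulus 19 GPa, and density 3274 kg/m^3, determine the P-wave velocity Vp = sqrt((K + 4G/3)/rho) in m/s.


First compute the effective modulus:
K + 4G/3 = 34e9 + 4*19e9/3 = 59333333333.33 Pa
Then divide by density:
59333333333.33 / 3274 = 18122581.9589 Pa/(kg/m^3)
Take the square root:
Vp = sqrt(18122581.9589) = 4257.06 m/s

4257.06


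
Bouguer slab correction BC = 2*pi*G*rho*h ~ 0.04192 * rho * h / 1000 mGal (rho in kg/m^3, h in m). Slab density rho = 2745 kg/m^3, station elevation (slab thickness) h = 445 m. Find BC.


BC = 0.04192 * rho * h / 1000
= 0.04192 * 2745 * 445 / 1000
= 51.2063 mGal

51.2063


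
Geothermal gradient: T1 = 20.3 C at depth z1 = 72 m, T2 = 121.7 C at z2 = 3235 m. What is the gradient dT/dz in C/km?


dT = 121.7 - 20.3 = 101.4 C
dz = 3235 - 72 = 3163 m
gradient = dT/dz * 1000 = 101.4/3163 * 1000 = 32.0582 C/km

32.0582


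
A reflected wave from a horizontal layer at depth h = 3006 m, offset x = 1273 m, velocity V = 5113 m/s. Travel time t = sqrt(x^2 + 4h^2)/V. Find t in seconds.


x^2 + 4h^2 = 1273^2 + 4*3006^2 = 1620529 + 36144144 = 37764673
sqrt(37764673) = 6145.2968
t = 6145.2968 / 5113 = 1.2019 s

1.2019


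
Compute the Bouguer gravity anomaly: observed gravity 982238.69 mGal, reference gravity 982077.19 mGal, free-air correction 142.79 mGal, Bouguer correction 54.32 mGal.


BA = g_obs - g_ref + FAC - BC
= 982238.69 - 982077.19 + 142.79 - 54.32
= 249.97 mGal

249.97


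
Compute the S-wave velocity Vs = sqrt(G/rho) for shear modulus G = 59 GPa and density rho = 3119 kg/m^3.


Convert G to Pa: G = 59e9 Pa
Compute G/rho = 59e9 / 3119 = 18916319.3331
Vs = sqrt(18916319.3331) = 4349.29 m/s

4349.29


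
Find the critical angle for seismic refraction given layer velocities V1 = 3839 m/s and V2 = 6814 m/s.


V1/V2 = 3839/6814 = 0.563399
theta_c = arcsin(0.563399) = 34.2912 degrees

34.2912


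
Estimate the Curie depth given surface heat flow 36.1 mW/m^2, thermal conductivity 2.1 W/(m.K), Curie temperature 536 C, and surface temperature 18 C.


T_Curie - T_surf = 536 - 18 = 518 C
Convert q to W/m^2: 36.1 mW/m^2 = 0.0361 W/m^2
d = 518 * 2.1 / 0.0361 = 30132.96 m

30132.96


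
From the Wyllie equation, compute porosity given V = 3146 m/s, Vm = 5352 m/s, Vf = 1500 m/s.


1/V - 1/Vm = 1/3146 - 1/5352 = 0.00013102
1/Vf - 1/Vm = 1/1500 - 1/5352 = 0.00047982
phi = 0.00013102 / 0.00047982 = 0.2731

0.2731


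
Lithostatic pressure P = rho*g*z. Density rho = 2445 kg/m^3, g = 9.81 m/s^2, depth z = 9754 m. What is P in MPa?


P = rho * g * z / 1e6
= 2445 * 9.81 * 9754 / 1e6
= 233954079.3 / 1e6
= 233.9541 MPa

233.9541


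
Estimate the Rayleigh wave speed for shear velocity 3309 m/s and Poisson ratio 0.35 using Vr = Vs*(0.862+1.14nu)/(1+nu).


Numerator factor = 0.862 + 1.14*0.35 = 1.261
Denominator = 1 + 0.35 = 1.35
Vr = 3309 * 1.261 / 1.35 = 3090.85 m/s

3090.85


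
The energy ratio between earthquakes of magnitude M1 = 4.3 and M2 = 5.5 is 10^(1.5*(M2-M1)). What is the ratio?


M2 - M1 = 5.5 - 4.3 = 1.2
1.5 * 1.2 = 1.8
ratio = 10^1.8 = 63.1

63.1


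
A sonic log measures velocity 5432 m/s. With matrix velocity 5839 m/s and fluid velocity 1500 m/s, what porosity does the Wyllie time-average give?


1/V - 1/Vm = 1/5432 - 1/5839 = 1.283e-05
1/Vf - 1/Vm = 1/1500 - 1/5839 = 0.0004954
phi = 1.283e-05 / 0.0004954 = 0.0259

0.0259


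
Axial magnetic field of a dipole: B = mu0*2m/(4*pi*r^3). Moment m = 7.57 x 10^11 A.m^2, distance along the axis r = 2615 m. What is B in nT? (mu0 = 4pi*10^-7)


m = 7.57 x 10^11 = 757000000000 A.m^2
2m = 1514000000000 A.m^2
r^3 = 2615^3 = 17881958375
B = (4pi*10^-7) * 1514000000000 / (4*pi * 17881958375) * 1e9
= 1902548.511014 / 224711316250.79 * 1e9
= 8466.6342 nT

8466.6342


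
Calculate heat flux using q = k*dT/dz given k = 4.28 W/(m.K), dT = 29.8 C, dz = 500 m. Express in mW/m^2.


q = k * dT / dz * 1000
= 4.28 * 29.8 / 500 * 1000
= 0.255088 * 1000
= 255.088 mW/m^2

255.088


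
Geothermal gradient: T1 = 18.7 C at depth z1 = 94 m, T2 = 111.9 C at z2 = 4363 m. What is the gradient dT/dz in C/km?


dT = 111.9 - 18.7 = 93.2 C
dz = 4363 - 94 = 4269 m
gradient = dT/dz * 1000 = 93.2/4269 * 1000 = 21.8318 C/km

21.8318


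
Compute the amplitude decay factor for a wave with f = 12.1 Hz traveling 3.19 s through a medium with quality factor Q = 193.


pi*f*t/Q = pi*12.1*3.19/193 = 0.628302
A/A0 = exp(-0.628302) = 0.533497

0.533497


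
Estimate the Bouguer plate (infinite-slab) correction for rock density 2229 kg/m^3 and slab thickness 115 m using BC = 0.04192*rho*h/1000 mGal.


BC = 0.04192 * rho * h / 1000
= 0.04192 * 2229 * 115 / 1000
= 10.7456 mGal

10.7456


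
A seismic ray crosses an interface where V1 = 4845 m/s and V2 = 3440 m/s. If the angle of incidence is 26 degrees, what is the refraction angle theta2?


sin(theta1) = sin(26 deg) = 0.438371
sin(theta2) = V2/V1 * sin(theta1) = 3440/4845 * 0.438371 = 0.311248
theta2 = arcsin(0.311248) = 18.1345 degrees

18.1345


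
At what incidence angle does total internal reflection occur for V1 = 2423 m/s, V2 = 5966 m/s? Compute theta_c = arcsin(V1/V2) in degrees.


V1/V2 = 2423/5966 = 0.406135
theta_c = arcsin(0.406135) = 23.9623 degrees

23.9623


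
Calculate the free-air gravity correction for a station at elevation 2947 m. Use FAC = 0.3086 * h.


FAC = 0.3086 * h
= 0.3086 * 2947
= 909.4442 mGal

909.4442


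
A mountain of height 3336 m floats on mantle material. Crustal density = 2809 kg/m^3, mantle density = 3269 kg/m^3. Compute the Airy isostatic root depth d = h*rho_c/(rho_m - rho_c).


rho_m - rho_c = 3269 - 2809 = 460
d = 3336 * 2809 / 460
= 9370824 / 460
= 20371.36 m

20371.36


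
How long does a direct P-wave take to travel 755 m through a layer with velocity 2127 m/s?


t = x / V
= 755 / 2127
= 0.355 s

0.355


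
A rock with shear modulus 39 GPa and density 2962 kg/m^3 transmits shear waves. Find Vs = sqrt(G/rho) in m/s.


Convert G to Pa: G = 39e9 Pa
Compute G/rho = 39e9 / 2962 = 13166779.2032
Vs = sqrt(13166779.2032) = 3628.61 m/s

3628.61


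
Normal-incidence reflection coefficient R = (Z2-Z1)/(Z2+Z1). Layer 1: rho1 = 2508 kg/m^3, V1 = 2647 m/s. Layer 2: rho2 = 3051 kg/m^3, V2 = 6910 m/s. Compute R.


Z1 = 2508 * 2647 = 6638676
Z2 = 3051 * 6910 = 21082410
R = (21082410 - 6638676) / (21082410 + 6638676) = 14443734 / 27721086 = 0.521

0.521


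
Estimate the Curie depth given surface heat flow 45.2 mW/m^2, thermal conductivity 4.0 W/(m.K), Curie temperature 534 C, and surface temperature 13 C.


T_Curie - T_surf = 534 - 13 = 521 C
Convert q to W/m^2: 45.2 mW/m^2 = 0.0452 W/m^2
d = 521 * 4.0 / 0.0452 = 46106.19 m

46106.19


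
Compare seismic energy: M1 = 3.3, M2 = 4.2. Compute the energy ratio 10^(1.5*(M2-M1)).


M2 - M1 = 4.2 - 3.3 = 0.9
1.5 * 0.9 = 1.35
ratio = 10^1.35 = 22.39

22.39


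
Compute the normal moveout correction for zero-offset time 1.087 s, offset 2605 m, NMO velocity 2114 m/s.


x/Vnmo = 2605/2114 = 1.232261
(x/Vnmo)^2 = 1.518467
t0^2 = 1.181569
sqrt(1.181569 + 1.518467) = 1.643179
dt = 1.643179 - 1.087 = 0.556179

0.556179


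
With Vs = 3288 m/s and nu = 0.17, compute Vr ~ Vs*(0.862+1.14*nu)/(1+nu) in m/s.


Numerator factor = 0.862 + 1.14*0.17 = 1.0558
Denominator = 1 + 0.17 = 1.17
Vr = 3288 * 1.0558 / 1.17 = 2967.07 m/s

2967.07


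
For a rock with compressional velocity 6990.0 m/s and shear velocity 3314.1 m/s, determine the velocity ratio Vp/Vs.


Vp/Vs = 6990.0 / 3314.1
= 2.1092

2.1092


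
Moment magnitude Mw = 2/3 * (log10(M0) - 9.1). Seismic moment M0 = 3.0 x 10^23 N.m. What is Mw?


log10(M0) = log10(3.0 x 10^23) = 23.4771
Mw = 2/3 * (23.4771 - 9.1)
= 2/3 * 14.3771
= 9.58

9.58


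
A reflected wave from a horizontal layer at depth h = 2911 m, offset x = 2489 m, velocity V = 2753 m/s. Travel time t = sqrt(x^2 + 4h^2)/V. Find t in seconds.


x^2 + 4h^2 = 2489^2 + 4*2911^2 = 6195121 + 33895684 = 40090805
sqrt(40090805) = 6331.73
t = 6331.73 / 2753 = 2.2999 s

2.2999


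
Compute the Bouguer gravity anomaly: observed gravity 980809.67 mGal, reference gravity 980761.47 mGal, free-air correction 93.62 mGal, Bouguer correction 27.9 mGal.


BA = g_obs - g_ref + FAC - BC
= 980809.67 - 980761.47 + 93.62 - 27.9
= 113.92 mGal

113.92


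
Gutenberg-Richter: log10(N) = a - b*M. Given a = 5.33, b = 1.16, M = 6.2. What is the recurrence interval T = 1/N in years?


log10(N) = 5.33 - 1.16*6.2 = -1.862
N = 10^-1.862 = 0.01374
T = 1/N = 1/0.01374 = 72.778 years

72.778


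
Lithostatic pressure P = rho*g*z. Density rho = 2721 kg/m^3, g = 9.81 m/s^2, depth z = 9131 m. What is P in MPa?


P = rho * g * z / 1e6
= 2721 * 9.81 * 9131 / 1e6
= 243733874.31 / 1e6
= 243.7339 MPa

243.7339


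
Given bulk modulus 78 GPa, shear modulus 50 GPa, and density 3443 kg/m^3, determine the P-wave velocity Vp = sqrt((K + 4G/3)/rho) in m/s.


First compute the effective modulus:
K + 4G/3 = 78e9 + 4*50e9/3 = 144666666666.67 Pa
Then divide by density:
144666666666.67 / 3443 = 42017620.2924 Pa/(kg/m^3)
Take the square root:
Vp = sqrt(42017620.2924) = 6482.1 m/s

6482.1


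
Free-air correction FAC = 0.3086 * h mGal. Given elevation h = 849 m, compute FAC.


FAC = 0.3086 * h
= 0.3086 * 849
= 262.0014 mGal

262.0014


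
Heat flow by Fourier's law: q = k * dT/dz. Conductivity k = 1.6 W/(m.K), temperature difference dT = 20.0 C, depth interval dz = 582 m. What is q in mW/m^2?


q = k * dT / dz * 1000
= 1.6 * 20.0 / 582 * 1000
= 0.054983 * 1000
= 54.9828 mW/m^2

54.9828


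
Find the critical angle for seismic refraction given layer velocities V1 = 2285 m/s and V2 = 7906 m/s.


V1/V2 = 2285/7906 = 0.289021
theta_c = arcsin(0.289021) = 16.7994 degrees

16.7994


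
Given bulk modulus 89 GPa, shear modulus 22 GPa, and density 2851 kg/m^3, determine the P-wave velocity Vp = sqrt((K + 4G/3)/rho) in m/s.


First compute the effective modulus:
K + 4G/3 = 89e9 + 4*22e9/3 = 118333333333.33 Pa
Then divide by density:
118333333333.33 / 2851 = 41505904.361 Pa/(kg/m^3)
Take the square root:
Vp = sqrt(41505904.361) = 6442.51 m/s

6442.51


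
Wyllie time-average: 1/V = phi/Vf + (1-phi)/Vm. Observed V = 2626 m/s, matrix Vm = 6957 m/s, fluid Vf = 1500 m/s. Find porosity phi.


1/V - 1/Vm = 1/2626 - 1/6957 = 0.00023707
1/Vf - 1/Vm = 1/1500 - 1/6957 = 0.00052293
phi = 0.00023707 / 0.00052293 = 0.4533

0.4533


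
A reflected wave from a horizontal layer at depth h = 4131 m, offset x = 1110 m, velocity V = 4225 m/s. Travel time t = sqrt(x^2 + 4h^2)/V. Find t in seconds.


x^2 + 4h^2 = 1110^2 + 4*4131^2 = 1232100 + 68260644 = 69492744
sqrt(69492744) = 8336.2308
t = 8336.2308 / 4225 = 1.9731 s

1.9731


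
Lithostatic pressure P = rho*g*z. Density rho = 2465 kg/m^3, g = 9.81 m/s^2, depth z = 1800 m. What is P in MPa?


P = rho * g * z / 1e6
= 2465 * 9.81 * 1800 / 1e6
= 43526970.0 / 1e6
= 43.527 MPa

43.527


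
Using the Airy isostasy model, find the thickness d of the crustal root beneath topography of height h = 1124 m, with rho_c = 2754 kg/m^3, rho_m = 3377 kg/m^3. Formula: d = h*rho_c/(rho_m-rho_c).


rho_m - rho_c = 3377 - 2754 = 623
d = 1124 * 2754 / 623
= 3095496 / 623
= 4968.69 m

4968.69


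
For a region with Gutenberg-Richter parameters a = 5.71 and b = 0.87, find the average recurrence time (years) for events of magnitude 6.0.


log10(N) = 5.71 - 0.87*6.0 = 0.49
N = 10^0.49 = 3.090295
T = 1/N = 1/3.090295 = 0.3236 years

0.3236


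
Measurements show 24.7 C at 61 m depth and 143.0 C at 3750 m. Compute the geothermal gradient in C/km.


dT = 143.0 - 24.7 = 118.3 C
dz = 3750 - 61 = 3689 m
gradient = dT/dz * 1000 = 118.3/3689 * 1000 = 32.0683 C/km

32.0683


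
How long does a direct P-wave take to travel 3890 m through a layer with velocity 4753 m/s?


t = x / V
= 3890 / 4753
= 0.8184 s

0.8184


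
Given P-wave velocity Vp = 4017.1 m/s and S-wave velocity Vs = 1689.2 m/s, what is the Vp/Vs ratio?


Vp/Vs = 4017.1 / 1689.2
= 2.3781

2.3781


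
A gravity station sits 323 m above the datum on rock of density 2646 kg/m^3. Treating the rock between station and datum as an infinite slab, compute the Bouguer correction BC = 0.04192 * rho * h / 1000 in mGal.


BC = 0.04192 * rho * h / 1000
= 0.04192 * 2646 * 323 / 1000
= 35.8273 mGal

35.8273


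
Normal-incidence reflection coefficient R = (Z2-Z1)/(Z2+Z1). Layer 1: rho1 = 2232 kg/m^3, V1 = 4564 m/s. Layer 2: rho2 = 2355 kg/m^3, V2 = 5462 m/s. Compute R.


Z1 = 2232 * 4564 = 10186848
Z2 = 2355 * 5462 = 12863010
R = (12863010 - 10186848) / (12863010 + 10186848) = 2676162 / 23049858 = 0.1161

0.1161


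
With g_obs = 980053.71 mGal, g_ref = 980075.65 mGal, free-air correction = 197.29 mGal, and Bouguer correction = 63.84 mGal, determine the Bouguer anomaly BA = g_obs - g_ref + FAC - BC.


BA = g_obs - g_ref + FAC - BC
= 980053.71 - 980075.65 + 197.29 - 63.84
= 111.51 mGal

111.51


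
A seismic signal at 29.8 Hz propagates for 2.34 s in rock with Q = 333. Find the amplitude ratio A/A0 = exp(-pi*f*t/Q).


pi*f*t/Q = pi*29.8*2.34/333 = 0.657866
A/A0 = exp(-0.657866) = 0.517955

0.517955


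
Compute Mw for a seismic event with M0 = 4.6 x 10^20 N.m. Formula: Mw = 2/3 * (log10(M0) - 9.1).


log10(M0) = log10(4.6 x 10^20) = 20.6628
Mw = 2/3 * (20.6628 - 9.1)
= 2/3 * 11.5628
= 7.71

7.71


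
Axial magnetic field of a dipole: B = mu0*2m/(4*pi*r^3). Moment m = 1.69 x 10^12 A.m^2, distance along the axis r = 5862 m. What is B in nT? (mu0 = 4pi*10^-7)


m = 1.69 x 10^12 = 1690000000000 A.m^2
2m = 3380000000000 A.m^2
r^3 = 5862^3 = 201436163928
B = (4pi*10^-7) * 3380000000000 / (4*pi * 201436163928) * 1e9
= 4247433.267653 / 2531321491054.06 * 1e9
= 1677.9509 nT

1677.9509


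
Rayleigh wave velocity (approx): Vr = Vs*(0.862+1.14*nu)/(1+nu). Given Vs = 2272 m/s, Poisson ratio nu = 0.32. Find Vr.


Numerator factor = 0.862 + 1.14*0.32 = 1.2268
Denominator = 1 + 0.32 = 1.32
Vr = 2272 * 1.2268 / 1.32 = 2111.58 m/s

2111.58


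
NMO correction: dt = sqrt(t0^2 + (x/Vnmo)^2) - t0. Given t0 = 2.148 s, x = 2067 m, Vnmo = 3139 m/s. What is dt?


x/Vnmo = 2067/3139 = 0.65849
(x/Vnmo)^2 = 0.433609
t0^2 = 4.613904
sqrt(4.613904 + 0.433609) = 2.246667
dt = 2.246667 - 2.148 = 0.098667

0.098667


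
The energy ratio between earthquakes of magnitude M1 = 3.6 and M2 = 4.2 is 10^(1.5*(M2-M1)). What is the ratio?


M2 - M1 = 4.2 - 3.6 = 0.6
1.5 * 0.6 = 0.9
ratio = 10^0.9 = 7.94

7.94


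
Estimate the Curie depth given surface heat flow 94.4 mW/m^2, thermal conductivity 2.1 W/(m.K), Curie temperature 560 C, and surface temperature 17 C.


T_Curie - T_surf = 560 - 17 = 543 C
Convert q to W/m^2: 94.4 mW/m^2 = 0.0944 W/m^2
d = 543 * 2.1 / 0.0944 = 12079.45 m

12079.45


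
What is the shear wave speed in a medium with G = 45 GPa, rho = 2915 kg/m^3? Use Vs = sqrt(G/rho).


Convert G to Pa: G = 45e9 Pa
Compute G/rho = 45e9 / 2915 = 15437392.7959
Vs = sqrt(15437392.7959) = 3929.04 m/s

3929.04


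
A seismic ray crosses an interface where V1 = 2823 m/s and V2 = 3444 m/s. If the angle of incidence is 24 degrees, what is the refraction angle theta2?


sin(theta1) = sin(24 deg) = 0.406737
sin(theta2) = V2/V1 * sin(theta1) = 3444/2823 * 0.406737 = 0.49621
theta2 = arcsin(0.49621) = 29.7496 degrees

29.7496


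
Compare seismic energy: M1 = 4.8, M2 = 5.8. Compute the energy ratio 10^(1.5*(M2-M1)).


M2 - M1 = 5.8 - 4.8 = 1.0
1.5 * 1.0 = 1.5
ratio = 10^1.5 = 31.62

31.62


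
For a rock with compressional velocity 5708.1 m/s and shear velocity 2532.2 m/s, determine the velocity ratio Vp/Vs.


Vp/Vs = 5708.1 / 2532.2
= 2.2542

2.2542


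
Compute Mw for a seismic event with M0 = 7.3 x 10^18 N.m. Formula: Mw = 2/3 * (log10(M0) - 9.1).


log10(M0) = log10(7.3 x 10^18) = 18.8633
Mw = 2/3 * (18.8633 - 9.1)
= 2/3 * 9.7633
= 6.51

6.51


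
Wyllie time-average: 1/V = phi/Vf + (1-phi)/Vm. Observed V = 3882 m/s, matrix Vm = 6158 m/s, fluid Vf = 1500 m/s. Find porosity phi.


1/V - 1/Vm = 1/3882 - 1/6158 = 9.521e-05
1/Vf - 1/Vm = 1/1500 - 1/6158 = 0.00050428
phi = 9.521e-05 / 0.00050428 = 0.1888

0.1888


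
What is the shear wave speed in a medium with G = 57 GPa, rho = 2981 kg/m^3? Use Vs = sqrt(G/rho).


Convert G to Pa: G = 57e9 Pa
Compute G/rho = 57e9 / 2981 = 19121100.3019
Vs = sqrt(19121100.3019) = 4372.77 m/s

4372.77


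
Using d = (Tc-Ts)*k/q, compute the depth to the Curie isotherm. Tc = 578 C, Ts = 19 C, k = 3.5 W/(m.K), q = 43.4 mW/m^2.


T_Curie - T_surf = 578 - 19 = 559 C
Convert q to W/m^2: 43.4 mW/m^2 = 0.0434 W/m^2
d = 559 * 3.5 / 0.0434 = 45080.65 m

45080.65


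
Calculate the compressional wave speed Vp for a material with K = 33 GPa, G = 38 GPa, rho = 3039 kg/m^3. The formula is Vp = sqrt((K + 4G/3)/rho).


First compute the effective modulus:
K + 4G/3 = 33e9 + 4*38e9/3 = 83666666666.67 Pa
Then divide by density:
83666666666.67 / 3039 = 27530986.07 Pa/(kg/m^3)
Take the square root:
Vp = sqrt(27530986.07) = 5247.0 m/s

5247.0


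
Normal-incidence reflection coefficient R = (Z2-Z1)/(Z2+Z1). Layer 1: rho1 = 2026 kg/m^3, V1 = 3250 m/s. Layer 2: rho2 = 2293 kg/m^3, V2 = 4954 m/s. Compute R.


Z1 = 2026 * 3250 = 6584500
Z2 = 2293 * 4954 = 11359522
R = (11359522 - 6584500) / (11359522 + 6584500) = 4775022 / 17944022 = 0.2661

0.2661


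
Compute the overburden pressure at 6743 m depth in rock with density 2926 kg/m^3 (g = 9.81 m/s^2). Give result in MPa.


P = rho * g * z / 1e6
= 2926 * 9.81 * 6743 / 1e6
= 193551476.58 / 1e6
= 193.5515 MPa

193.5515


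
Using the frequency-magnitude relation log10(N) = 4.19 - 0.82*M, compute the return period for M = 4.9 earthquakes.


log10(N) = 4.19 - 0.82*4.9 = 0.172
N = 10^0.172 = 1.485936
T = 1/N = 1/1.485936 = 0.673 years

0.673


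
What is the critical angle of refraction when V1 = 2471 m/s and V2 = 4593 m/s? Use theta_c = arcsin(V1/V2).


V1/V2 = 2471/4593 = 0.537993
theta_c = arcsin(0.537993) = 32.5471 degrees

32.5471


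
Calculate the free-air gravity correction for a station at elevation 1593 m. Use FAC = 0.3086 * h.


FAC = 0.3086 * h
= 0.3086 * 1593
= 491.5998 mGal

491.5998


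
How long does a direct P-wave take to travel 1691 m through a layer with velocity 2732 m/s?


t = x / V
= 1691 / 2732
= 0.619 s

0.619


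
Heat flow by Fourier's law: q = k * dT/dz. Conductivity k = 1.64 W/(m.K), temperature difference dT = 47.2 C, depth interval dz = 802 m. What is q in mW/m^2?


q = k * dT / dz * 1000
= 1.64 * 47.2 / 802 * 1000
= 0.096519 * 1000
= 96.5187 mW/m^2

96.5187


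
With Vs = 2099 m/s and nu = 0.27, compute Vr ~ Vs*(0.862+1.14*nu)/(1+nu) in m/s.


Numerator factor = 0.862 + 1.14*0.27 = 1.1698
Denominator = 1 + 0.27 = 1.27
Vr = 2099 * 1.1698 / 1.27 = 1933.39 m/s

1933.39


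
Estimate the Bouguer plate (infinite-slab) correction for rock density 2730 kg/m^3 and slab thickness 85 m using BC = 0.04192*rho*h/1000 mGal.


BC = 0.04192 * rho * h / 1000
= 0.04192 * 2730 * 85 / 1000
= 9.7275 mGal

9.7275


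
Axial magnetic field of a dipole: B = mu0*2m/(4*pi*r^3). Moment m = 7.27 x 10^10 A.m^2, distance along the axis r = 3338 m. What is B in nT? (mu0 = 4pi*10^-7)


m = 7.27 x 10^10 = 72700000000 A.m^2
2m = 145400000000 A.m^2
r^3 = 3338^3 = 37192810472
B = (4pi*10^-7) * 145400000000 / (4*pi * 37192810472) * 1e9
= 182715.028733 / 467378640580.77 * 1e9
= 390.9358 nT

390.9358


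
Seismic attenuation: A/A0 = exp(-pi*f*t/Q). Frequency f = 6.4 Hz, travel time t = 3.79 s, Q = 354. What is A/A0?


pi*f*t/Q = pi*6.4*3.79/354 = 0.215261
A/A0 = exp(-0.215261) = 0.806331

0.806331


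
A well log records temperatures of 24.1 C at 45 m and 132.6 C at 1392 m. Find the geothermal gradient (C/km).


dT = 132.6 - 24.1 = 108.5 C
dz = 1392 - 45 = 1347 m
gradient = dT/dz * 1000 = 108.5/1347 * 1000 = 80.5494 C/km

80.5494


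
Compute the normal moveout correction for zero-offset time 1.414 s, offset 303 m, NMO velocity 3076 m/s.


x/Vnmo = 303/3076 = 0.098505
(x/Vnmo)^2 = 0.009703
t0^2 = 1.999396
sqrt(1.999396 + 0.009703) = 1.417427
dt = 1.417427 - 1.414 = 0.003427

0.003427


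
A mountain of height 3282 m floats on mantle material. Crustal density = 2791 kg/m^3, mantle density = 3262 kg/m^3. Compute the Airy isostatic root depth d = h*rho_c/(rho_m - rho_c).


rho_m - rho_c = 3262 - 2791 = 471
d = 3282 * 2791 / 471
= 9160062 / 471
= 19448.11 m

19448.11


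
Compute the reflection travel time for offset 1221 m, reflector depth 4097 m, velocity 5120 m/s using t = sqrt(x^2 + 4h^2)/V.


x^2 + 4h^2 = 1221^2 + 4*4097^2 = 1490841 + 67141636 = 68632477
sqrt(68632477) = 8284.472
t = 8284.472 / 5120 = 1.6181 s

1.6181


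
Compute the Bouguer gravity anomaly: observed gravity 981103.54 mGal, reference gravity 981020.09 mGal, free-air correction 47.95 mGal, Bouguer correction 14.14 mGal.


BA = g_obs - g_ref + FAC - BC
= 981103.54 - 981020.09 + 47.95 - 14.14
= 117.26 mGal

117.26


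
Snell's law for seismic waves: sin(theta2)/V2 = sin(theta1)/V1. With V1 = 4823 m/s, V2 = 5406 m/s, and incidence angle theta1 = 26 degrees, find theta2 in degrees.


sin(theta1) = sin(26 deg) = 0.438371
sin(theta2) = V2/V1 * sin(theta1) = 5406/4823 * 0.438371 = 0.491361
theta2 = arcsin(0.491361) = 29.4301 degrees

29.4301


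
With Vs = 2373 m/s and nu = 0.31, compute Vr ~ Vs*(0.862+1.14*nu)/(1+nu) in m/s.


Numerator factor = 0.862 + 1.14*0.31 = 1.2154
Denominator = 1 + 0.31 = 1.31
Vr = 2373 * 1.2154 / 1.31 = 2201.64 m/s

2201.64


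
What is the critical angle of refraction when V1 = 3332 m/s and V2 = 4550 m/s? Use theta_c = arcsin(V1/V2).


V1/V2 = 3332/4550 = 0.732308
theta_c = arcsin(0.732308) = 47.0802 degrees

47.0802


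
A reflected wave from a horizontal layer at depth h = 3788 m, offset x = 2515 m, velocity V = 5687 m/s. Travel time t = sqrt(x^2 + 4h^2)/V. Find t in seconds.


x^2 + 4h^2 = 2515^2 + 4*3788^2 = 6325225 + 57395776 = 63721001
sqrt(63721001) = 7982.5435
t = 7982.5435 / 5687 = 1.4036 s

1.4036


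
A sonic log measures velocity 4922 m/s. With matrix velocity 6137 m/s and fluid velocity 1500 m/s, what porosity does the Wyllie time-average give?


1/V - 1/Vm = 1/4922 - 1/6137 = 4.022e-05
1/Vf - 1/Vm = 1/1500 - 1/6137 = 0.00050372
phi = 4.022e-05 / 0.00050372 = 0.0799

0.0799


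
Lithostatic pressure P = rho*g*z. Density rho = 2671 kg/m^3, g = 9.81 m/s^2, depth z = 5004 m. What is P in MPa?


P = rho * g * z / 1e6
= 2671 * 9.81 * 5004 / 1e6
= 131117360.04 / 1e6
= 131.1174 MPa

131.1174


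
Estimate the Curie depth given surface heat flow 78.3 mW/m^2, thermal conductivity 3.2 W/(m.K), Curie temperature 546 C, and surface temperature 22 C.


T_Curie - T_surf = 546 - 22 = 524 C
Convert q to W/m^2: 78.3 mW/m^2 = 0.0783 W/m^2
d = 524 * 3.2 / 0.0783 = 21415.07 m

21415.07


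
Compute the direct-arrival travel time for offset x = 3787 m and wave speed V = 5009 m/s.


t = x / V
= 3787 / 5009
= 0.756 s

0.756


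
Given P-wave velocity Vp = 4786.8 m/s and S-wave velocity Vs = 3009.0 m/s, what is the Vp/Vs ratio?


Vp/Vs = 4786.8 / 3009.0
= 1.5908

1.5908


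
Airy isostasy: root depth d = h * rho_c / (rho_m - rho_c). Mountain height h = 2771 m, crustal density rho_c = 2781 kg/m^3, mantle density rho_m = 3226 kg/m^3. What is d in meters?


rho_m - rho_c = 3226 - 2781 = 445
d = 2771 * 2781 / 445
= 7706151 / 445
= 17317.19 m

17317.19


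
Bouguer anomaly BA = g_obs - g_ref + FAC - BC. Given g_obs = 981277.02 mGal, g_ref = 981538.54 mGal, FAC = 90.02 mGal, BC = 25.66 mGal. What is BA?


BA = g_obs - g_ref + FAC - BC
= 981277.02 - 981538.54 + 90.02 - 25.66
= -197.16 mGal

-197.16


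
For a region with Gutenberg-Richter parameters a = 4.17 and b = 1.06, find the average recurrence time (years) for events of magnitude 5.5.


log10(N) = 4.17 - 1.06*5.5 = -1.66
N = 10^-1.66 = 0.021878
T = 1/N = 1/0.021878 = 45.7088 years

45.7088


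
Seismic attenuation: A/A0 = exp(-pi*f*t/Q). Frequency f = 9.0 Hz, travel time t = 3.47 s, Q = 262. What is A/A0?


pi*f*t/Q = pi*9.0*3.47/262 = 0.374473
A/A0 = exp(-0.374473) = 0.687652

0.687652


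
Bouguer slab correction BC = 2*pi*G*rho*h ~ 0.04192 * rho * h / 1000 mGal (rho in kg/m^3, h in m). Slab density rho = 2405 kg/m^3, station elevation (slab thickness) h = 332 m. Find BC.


BC = 0.04192 * rho * h / 1000
= 0.04192 * 2405 * 332 / 1000
= 33.4714 mGal

33.4714


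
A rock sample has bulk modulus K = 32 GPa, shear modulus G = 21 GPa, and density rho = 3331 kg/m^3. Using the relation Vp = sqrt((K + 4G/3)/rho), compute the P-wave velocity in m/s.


First compute the effective modulus:
K + 4G/3 = 32e9 + 4*21e9/3 = 60000000000.0 Pa
Then divide by density:
60000000000.0 / 3331 = 18012608.8262 Pa/(kg/m^3)
Take the square root:
Vp = sqrt(18012608.8262) = 4244.13 m/s

4244.13


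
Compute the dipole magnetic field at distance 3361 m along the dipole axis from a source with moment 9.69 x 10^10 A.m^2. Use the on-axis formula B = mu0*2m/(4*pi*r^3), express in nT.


m = 9.69 x 10^10 = 96900000000 A.m^2
2m = 193800000000 A.m^2
r^3 = 3361^3 = 37966934881
B = (4pi*10^-7) * 193800000000 / (4*pi * 37966934881) * 1e9
= 243536.262506 / 477106574805.89 * 1e9
= 510.4442 nT

510.4442


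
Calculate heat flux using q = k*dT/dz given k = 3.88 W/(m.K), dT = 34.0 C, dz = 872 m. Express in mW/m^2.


q = k * dT / dz * 1000
= 3.88 * 34.0 / 872 * 1000
= 0.151284 * 1000
= 151.2844 mW/m^2

151.2844


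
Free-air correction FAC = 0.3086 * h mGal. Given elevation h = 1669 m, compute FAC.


FAC = 0.3086 * h
= 0.3086 * 1669
= 515.0534 mGal

515.0534


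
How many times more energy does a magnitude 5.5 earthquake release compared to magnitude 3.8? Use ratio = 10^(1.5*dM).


M2 - M1 = 5.5 - 3.8 = 1.7
1.5 * 1.7 = 2.55
ratio = 10^2.55 = 354.81

354.81


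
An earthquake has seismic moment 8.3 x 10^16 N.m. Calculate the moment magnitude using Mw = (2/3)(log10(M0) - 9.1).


log10(M0) = log10(8.3 x 10^16) = 16.9191
Mw = 2/3 * (16.9191 - 9.1)
= 2/3 * 7.8191
= 5.21

5.21


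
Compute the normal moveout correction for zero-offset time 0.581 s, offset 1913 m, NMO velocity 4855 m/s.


x/Vnmo = 1913/4855 = 0.394027
(x/Vnmo)^2 = 0.155257
t0^2 = 0.337561
sqrt(0.337561 + 0.155257) = 0.70201
dt = 0.70201 - 0.581 = 0.12101

0.12101


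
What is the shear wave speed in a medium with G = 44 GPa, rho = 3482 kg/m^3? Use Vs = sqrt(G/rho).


Convert G to Pa: G = 44e9 Pa
Compute G/rho = 44e9 / 3482 = 12636415.853
Vs = sqrt(12636415.853) = 3554.77 m/s

3554.77


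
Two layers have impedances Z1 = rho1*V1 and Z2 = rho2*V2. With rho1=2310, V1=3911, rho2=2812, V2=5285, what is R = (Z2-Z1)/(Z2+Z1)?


Z1 = 2310 * 3911 = 9034410
Z2 = 2812 * 5285 = 14861420
R = (14861420 - 9034410) / (14861420 + 9034410) = 5827010 / 23895830 = 0.2439

0.2439


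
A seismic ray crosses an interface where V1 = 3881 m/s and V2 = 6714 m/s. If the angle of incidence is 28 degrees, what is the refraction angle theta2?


sin(theta1) = sin(28 deg) = 0.469472
sin(theta2) = V2/V1 * sin(theta1) = 6714/3881 * 0.469472 = 0.81217
theta2 = arcsin(0.81217) = 54.3085 degrees

54.3085


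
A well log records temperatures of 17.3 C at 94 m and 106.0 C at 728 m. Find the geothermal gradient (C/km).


dT = 106.0 - 17.3 = 88.7 C
dz = 728 - 94 = 634 m
gradient = dT/dz * 1000 = 88.7/634 * 1000 = 139.9054 C/km

139.9054


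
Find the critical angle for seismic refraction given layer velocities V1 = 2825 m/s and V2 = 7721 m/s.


V1/V2 = 2825/7721 = 0.365885
theta_c = arcsin(0.365885) = 21.4621 degrees

21.4621


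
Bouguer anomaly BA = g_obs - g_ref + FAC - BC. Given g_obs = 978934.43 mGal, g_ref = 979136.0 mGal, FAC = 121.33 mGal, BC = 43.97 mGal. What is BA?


BA = g_obs - g_ref + FAC - BC
= 978934.43 - 979136.0 + 121.33 - 43.97
= -124.21 mGal

-124.21


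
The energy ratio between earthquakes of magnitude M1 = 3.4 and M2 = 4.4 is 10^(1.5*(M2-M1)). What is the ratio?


M2 - M1 = 4.4 - 3.4 = 1.0
1.5 * 1.0 = 1.5
ratio = 10^1.5 = 31.62

31.62


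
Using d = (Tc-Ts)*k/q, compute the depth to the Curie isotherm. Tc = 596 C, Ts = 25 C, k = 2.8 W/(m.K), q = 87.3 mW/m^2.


T_Curie - T_surf = 596 - 25 = 571 C
Convert q to W/m^2: 87.3 mW/m^2 = 0.0873 W/m^2
d = 571 * 2.8 / 0.0873 = 18313.86 m

18313.86


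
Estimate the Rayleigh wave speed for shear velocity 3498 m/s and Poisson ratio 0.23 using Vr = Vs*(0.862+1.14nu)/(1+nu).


Numerator factor = 0.862 + 1.14*0.23 = 1.1242
Denominator = 1 + 0.23 = 1.23
Vr = 3498 * 1.1242 / 1.23 = 3197.12 m/s

3197.12


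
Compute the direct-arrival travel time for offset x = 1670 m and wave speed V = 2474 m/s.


t = x / V
= 1670 / 2474
= 0.675 s

0.675


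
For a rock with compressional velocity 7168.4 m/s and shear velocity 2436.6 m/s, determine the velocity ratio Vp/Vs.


Vp/Vs = 7168.4 / 2436.6
= 2.942

2.942


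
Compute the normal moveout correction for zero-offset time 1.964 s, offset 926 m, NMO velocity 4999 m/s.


x/Vnmo = 926/4999 = 0.185237
(x/Vnmo)^2 = 0.034313
t0^2 = 3.857296
sqrt(3.857296 + 0.034313) = 1.972716
dt = 1.972716 - 1.964 = 0.008716

0.008716


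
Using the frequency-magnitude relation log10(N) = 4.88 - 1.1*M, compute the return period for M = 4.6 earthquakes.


log10(N) = 4.88 - 1.1*4.6 = -0.18
N = 10^-0.18 = 0.660693
T = 1/N = 1/0.660693 = 1.5136 years

1.5136


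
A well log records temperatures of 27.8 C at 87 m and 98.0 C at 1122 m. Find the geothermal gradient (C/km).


dT = 98.0 - 27.8 = 70.2 C
dz = 1122 - 87 = 1035 m
gradient = dT/dz * 1000 = 70.2/1035 * 1000 = 67.8261 C/km

67.8261


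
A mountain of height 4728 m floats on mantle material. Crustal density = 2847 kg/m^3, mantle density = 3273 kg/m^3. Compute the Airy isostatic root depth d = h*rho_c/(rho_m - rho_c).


rho_m - rho_c = 3273 - 2847 = 426
d = 4728 * 2847 / 426
= 13460616 / 426
= 31597.69 m

31597.69


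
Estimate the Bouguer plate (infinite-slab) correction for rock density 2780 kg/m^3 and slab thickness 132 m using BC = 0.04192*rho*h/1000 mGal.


BC = 0.04192 * rho * h / 1000
= 0.04192 * 2780 * 132 / 1000
= 15.383 mGal

15.383


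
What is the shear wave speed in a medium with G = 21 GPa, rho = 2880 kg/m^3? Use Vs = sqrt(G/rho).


Convert G to Pa: G = 21e9 Pa
Compute G/rho = 21e9 / 2880 = 7291666.6667
Vs = sqrt(7291666.6667) = 2700.31 m/s

2700.31


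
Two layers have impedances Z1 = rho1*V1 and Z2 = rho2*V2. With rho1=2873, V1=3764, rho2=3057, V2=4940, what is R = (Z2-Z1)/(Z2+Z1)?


Z1 = 2873 * 3764 = 10813972
Z2 = 3057 * 4940 = 15101580
R = (15101580 - 10813972) / (15101580 + 10813972) = 4287608 / 25915552 = 0.1654

0.1654


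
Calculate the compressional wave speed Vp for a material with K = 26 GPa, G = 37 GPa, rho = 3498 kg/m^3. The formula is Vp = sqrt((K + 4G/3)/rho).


First compute the effective modulus:
K + 4G/3 = 26e9 + 4*37e9/3 = 75333333333.33 Pa
Then divide by density:
75333333333.33 / 3498 = 21536115.8757 Pa/(kg/m^3)
Take the square root:
Vp = sqrt(21536115.8757) = 4640.7 m/s

4640.7


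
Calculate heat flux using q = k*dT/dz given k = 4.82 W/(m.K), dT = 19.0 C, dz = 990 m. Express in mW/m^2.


q = k * dT / dz * 1000
= 4.82 * 19.0 / 990 * 1000
= 0.092505 * 1000
= 92.5051 mW/m^2

92.5051


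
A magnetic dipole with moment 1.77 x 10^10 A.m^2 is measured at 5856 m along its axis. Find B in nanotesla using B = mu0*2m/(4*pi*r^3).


m = 1.77 x 10^10 = 17700000000 A.m^2
2m = 35400000000 A.m^2
r^3 = 5856^3 = 200818262016
B = (4pi*10^-7) * 35400000000 / (4*pi * 200818262016) * 1e9
= 44484.951975 / 2523556706624.54 * 1e9
= 17.6279 nT

17.6279


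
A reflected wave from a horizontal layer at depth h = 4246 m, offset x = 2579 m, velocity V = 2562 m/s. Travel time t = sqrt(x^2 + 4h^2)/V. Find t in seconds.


x^2 + 4h^2 = 2579^2 + 4*4246^2 = 6651241 + 72114064 = 78765305
sqrt(78765305) = 8874.982
t = 8874.982 / 2562 = 3.4641 s

3.4641


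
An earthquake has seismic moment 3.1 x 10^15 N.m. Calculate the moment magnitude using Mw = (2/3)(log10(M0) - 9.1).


log10(M0) = log10(3.1 x 10^15) = 15.4914
Mw = 2/3 * (15.4914 - 9.1)
= 2/3 * 6.3914
= 4.26

4.26


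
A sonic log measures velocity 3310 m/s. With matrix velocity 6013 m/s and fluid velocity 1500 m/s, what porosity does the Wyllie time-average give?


1/V - 1/Vm = 1/3310 - 1/6013 = 0.00013581
1/Vf - 1/Vm = 1/1500 - 1/6013 = 0.00050036
phi = 0.00013581 / 0.00050036 = 0.2714

0.2714


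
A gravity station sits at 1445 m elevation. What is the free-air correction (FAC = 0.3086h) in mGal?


FAC = 0.3086 * h
= 0.3086 * 1445
= 445.927 mGal

445.927


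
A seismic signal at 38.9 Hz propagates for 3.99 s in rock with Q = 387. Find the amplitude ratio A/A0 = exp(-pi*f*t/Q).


pi*f*t/Q = pi*38.9*3.99/387 = 1.259973
A/A0 = exp(-1.259973) = 0.283662

0.283662


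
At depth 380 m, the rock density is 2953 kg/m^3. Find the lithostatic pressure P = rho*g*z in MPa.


P = rho * g * z / 1e6
= 2953 * 9.81 * 380 / 1e6
= 11008193.4 / 1e6
= 11.0082 MPa

11.0082


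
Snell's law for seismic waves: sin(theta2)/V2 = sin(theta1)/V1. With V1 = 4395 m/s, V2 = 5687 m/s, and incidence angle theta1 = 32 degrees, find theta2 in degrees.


sin(theta1) = sin(32 deg) = 0.529919
sin(theta2) = V2/V1 * sin(theta1) = 5687/4395 * 0.529919 = 0.6857
theta2 = arcsin(0.6857) = 43.2907 degrees

43.2907


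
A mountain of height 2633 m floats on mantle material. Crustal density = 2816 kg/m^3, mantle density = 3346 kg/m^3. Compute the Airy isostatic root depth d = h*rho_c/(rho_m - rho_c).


rho_m - rho_c = 3346 - 2816 = 530
d = 2633 * 2816 / 530
= 7414528 / 530
= 13989.68 m

13989.68
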